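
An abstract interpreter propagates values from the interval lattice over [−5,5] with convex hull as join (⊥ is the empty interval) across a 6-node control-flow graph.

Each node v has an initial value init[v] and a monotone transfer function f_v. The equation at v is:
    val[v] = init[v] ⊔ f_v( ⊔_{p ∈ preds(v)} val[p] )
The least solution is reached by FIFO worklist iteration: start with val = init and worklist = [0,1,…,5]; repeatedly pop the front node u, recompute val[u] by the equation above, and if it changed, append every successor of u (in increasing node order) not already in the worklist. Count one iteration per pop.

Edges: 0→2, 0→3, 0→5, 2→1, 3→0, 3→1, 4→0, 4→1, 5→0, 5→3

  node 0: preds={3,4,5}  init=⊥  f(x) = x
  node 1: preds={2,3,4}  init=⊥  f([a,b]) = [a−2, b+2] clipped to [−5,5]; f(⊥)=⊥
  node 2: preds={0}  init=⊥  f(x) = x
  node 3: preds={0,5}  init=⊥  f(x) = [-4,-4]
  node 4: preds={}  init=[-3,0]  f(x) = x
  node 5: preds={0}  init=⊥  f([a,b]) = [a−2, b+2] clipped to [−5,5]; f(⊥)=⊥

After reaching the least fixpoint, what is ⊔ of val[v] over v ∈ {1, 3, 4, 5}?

Worklist (22 pops):
  #1 pop 0: in=[-3,0] → [-3,0] (was ⊥); enqueue []
  #2 pop 1: in=[-3,0] → [-5,2] (was ⊥); enqueue []
  #3 pop 2: in=[-3,0] → [-3,0] (was ⊥); enqueue [1]
  #4 pop 3: in=[-3,0] → [-4,-4] (was ⊥); enqueue [0]
  #5 pop 4: in=⊥ → [-3,0] (no change)
  #6 pop 5: in=[-3,0] → [-5,2] (was ⊥); enqueue [3]
  #7 pop 1: in=[-4,0] → [-5,2] (no change)
  #8 pop 0: in=[-5,2] → [-5,2] (was [-3,0]); enqueue [2,5]
  #9 pop 3: in=[-5,2] → [-4,-4] (no change)
  #10 pop 2: in=[-5,2] → [-5,2] (was [-3,0]); enqueue [1]
  #11 pop 5: in=[-5,2] → [-5,4] (was [-5,2]); enqueue [0,3]
  #12 pop 1: in=[-5,2] → [-5,4] (was [-5,2]); enqueue []
  #13 pop 0: in=[-5,4] → [-5,4] (was [-5,2]); enqueue [2,5]
  #14 pop 3: in=[-5,4] → [-4,-4] (no change)
  #15 pop 2: in=[-5,4] → [-5,4] (was [-5,2]); enqueue [1]
  #16 pop 5: in=[-5,4] → [-5,5] (was [-5,4]); enqueue [0,3]
  #17 pop 1: in=[-5,4] → [-5,5] (was [-5,4]); enqueue []
  #18 pop 0: in=[-5,5] → [-5,5] (was [-5,4]); enqueue [2,5]
  #19 pop 3: in=[-5,5] → [-4,-4] (no change)
  #20 pop 2: in=[-5,5] → [-5,5] (was [-5,4]); enqueue [1]
  #21 pop 5: in=[-5,5] → [-5,5] (no change)
  #22 pop 1: in=[-5,5] → [-5,5] (no change)

Fixpoint:
  val[0] = [-5,5]
  val[1] = [-5,5]
  val[2] = [-5,5]
  val[3] = [-4,-4]
  val[4] = [-3,0]
  val[5] = [-5,5]

[-5,5]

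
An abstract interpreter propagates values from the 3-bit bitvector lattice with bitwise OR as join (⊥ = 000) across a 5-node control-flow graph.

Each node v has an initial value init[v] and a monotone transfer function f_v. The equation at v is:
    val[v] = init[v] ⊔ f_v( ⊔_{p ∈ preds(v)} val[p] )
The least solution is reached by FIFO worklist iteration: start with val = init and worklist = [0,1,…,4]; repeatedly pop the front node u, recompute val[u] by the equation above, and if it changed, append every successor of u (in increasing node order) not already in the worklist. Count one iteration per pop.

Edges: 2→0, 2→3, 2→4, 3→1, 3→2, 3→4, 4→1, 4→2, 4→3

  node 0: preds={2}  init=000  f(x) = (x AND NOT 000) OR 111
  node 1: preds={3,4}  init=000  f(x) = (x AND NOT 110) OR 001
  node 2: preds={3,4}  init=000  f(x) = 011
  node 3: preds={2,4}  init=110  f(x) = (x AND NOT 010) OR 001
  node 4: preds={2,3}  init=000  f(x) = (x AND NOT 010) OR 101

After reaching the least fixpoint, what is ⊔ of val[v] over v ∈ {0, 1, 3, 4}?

111

Worklist (9 pops):
  #1 pop 0: in=000 → 111 (was 000); enqueue []
  #2 pop 1: in=110 → 001 (was 000); enqueue []
  #3 pop 2: in=110 → 011 (was 000); enqueue [0]
  #4 pop 3: in=011 → 111 (was 110); enqueue [1,2]
  #5 pop 4: in=111 → 101 (was 000); enqueue [3]
  #6 pop 0: in=011 → 111 (no change)
  #7 pop 1: in=111 → 001 (no change)
  #8 pop 2: in=111 → 011 (no change)
  #9 pop 3: in=111 → 111 (no change)

Fixpoint:
  val[0] = 111
  val[1] = 001
  val[2] = 011
  val[3] = 111
  val[4] = 101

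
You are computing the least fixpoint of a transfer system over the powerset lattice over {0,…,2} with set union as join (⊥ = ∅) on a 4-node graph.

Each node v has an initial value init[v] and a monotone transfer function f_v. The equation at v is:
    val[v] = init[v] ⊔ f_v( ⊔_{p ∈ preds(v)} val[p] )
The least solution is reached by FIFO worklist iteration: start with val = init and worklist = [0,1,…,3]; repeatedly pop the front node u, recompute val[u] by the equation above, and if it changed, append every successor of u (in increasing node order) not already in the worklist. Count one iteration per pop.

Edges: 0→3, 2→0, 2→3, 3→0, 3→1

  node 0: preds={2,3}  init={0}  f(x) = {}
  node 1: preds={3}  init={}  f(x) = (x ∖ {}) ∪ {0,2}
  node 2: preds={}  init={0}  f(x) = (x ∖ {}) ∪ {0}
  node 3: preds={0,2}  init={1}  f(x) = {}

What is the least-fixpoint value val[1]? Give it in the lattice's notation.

Worklist (4 pops):
  #1 pop 0: in={0,1} → {0} (no change)
  #2 pop 1: in={1} → {0,1,2} (was {}); enqueue []
  #3 pop 2: in={} → {0} (no change)
  #4 pop 3: in={0} → {1} (no change)

Fixpoint:
  val[0] = {0}
  val[1] = {0,1,2}
  val[2] = {0}
  val[3] = {1}

{0,1,2}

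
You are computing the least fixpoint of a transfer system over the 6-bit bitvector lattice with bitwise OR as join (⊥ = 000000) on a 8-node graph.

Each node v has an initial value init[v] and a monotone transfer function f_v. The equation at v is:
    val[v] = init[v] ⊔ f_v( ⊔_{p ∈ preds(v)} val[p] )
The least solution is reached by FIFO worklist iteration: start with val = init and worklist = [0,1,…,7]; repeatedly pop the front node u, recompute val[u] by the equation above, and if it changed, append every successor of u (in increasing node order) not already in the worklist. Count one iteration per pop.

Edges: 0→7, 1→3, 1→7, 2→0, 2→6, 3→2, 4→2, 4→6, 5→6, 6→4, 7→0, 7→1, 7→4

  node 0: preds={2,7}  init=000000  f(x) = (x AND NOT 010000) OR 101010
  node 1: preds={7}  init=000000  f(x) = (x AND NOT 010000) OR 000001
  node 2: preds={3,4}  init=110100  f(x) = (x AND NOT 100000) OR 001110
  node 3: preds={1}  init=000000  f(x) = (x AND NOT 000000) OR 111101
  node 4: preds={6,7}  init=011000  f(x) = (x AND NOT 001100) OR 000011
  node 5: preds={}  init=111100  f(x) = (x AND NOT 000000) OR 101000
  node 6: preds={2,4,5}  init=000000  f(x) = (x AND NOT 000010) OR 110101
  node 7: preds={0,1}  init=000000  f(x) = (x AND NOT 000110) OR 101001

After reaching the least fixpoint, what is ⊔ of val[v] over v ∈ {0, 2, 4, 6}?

Worklist (17 pops):
  #1 pop 0: in=110100 → 101110 (was 000000); enqueue []
  #2 pop 1: in=000000 → 000001 (was 000000); enqueue []
  #3 pop 2: in=011000 → 111110 (was 110100); enqueue [0]
  #4 pop 3: in=000001 → 111101 (was 000000); enqueue [2]
  #5 pop 4: in=000000 → 011011 (was 011000); enqueue []
  #6 pop 5: in=000000 → 111100 (no change)
  #7 pop 6: in=111111 → 111101 (was 000000); enqueue [4]
  #8 pop 7: in=101111 → 101001 (was 000000); enqueue [1]
  #9 pop 0: in=111111 → 101111 (was 101110); enqueue [7]
  #10 pop 2: in=111111 → 111111 (was 111110); enqueue [0,6]
  #11 pop 4: in=111101 → 111011 (was 011011); enqueue [2]
  #12 pop 1: in=101001 → 101001 (was 000001); enqueue [3]
  #13 pop 7: in=101111 → 101001 (no change)
  #14 pop 0: in=111111 → 101111 (no change)
  #15 pop 6: in=111111 → 111101 (no change)
  #16 pop 2: in=111111 → 111111 (no change)
  #17 pop 3: in=101001 → 111101 (no change)

Fixpoint:
  val[0] = 101111
  val[1] = 101001
  val[2] = 111111
  val[3] = 111101
  val[4] = 111011
  val[5] = 111100
  val[6] = 111101
  val[7] = 101001

111111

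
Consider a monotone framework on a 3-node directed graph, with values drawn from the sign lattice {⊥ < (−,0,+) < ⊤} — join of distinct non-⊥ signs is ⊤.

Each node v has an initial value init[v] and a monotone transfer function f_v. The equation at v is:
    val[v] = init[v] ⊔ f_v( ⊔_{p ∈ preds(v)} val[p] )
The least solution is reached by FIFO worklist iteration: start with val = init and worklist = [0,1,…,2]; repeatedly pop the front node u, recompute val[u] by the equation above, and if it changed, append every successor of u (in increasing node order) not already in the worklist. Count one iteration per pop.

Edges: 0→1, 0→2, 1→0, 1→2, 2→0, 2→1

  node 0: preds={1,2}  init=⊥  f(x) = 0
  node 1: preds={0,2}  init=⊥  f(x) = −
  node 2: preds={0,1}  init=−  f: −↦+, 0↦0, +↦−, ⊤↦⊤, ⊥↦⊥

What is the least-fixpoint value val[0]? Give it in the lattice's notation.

0

Trace (5 dequeues):
  [1] u=0 | in − | out 0 | prev ⊥ | push {}
  [2] u=1 | in ⊤ | out − | prev ⊥ | push {0}
  [3] u=2 | in ⊤ | out ⊤ | prev − | push {1}
  [4] u=0 | in ⊤ | out 0 | ==
  [5] u=1 | in ⊤ | out − | ==

Converged values:
  [0] 0
  [1] −
  [2] ⊤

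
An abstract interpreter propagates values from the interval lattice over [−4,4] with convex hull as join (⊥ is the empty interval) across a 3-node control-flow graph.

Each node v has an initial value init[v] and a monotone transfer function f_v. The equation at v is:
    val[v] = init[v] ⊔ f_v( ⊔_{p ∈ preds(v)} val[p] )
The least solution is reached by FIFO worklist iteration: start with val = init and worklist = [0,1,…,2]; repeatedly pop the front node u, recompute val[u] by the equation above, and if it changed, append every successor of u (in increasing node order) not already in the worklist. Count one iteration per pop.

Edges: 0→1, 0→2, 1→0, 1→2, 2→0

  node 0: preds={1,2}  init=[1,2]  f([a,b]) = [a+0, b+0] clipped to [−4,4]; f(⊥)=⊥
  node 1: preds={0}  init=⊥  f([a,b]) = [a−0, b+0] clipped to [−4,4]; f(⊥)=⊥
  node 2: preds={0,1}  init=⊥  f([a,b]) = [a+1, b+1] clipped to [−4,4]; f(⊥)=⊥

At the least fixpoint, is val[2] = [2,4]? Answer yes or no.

yes

Iteration log — 10 steps:
  step 1. node 0  ⊔preds=⊥  new=[1,2]  stable
  step 2. node 1  ⊔preds=[1,2]  new=[1,2]  old=⊥  +wl: 0
  step 3. node 2  ⊔preds=[1,2]  new=[2,3]  old=⊥  +wl: 
  step 4. node 0  ⊔preds=[1,3]  new=[1,3]  old=[1,2]  +wl: 1,2
  step 5. node 1  ⊔preds=[1,3]  new=[1,3]  old=[1,2]  +wl: 0
  step 6. node 2  ⊔preds=[1,3]  new=[2,4]  old=[2,3]  +wl: 
  step 7. node 0  ⊔preds=[1,4]  new=[1,4]  old=[1,3]  +wl: 1,2
  step 8. node 1  ⊔preds=[1,4]  new=[1,4]  old=[1,3]  +wl: 0
  step 9. node 2  ⊔preds=[1,4]  new=[2,4]  stable
  step 10. node 0  ⊔preds=[1,4]  new=[1,4]  stable

Least fixpoint reached:
  node 0: [1,4]
  node 1: [1,4]
  node 2: [2,4]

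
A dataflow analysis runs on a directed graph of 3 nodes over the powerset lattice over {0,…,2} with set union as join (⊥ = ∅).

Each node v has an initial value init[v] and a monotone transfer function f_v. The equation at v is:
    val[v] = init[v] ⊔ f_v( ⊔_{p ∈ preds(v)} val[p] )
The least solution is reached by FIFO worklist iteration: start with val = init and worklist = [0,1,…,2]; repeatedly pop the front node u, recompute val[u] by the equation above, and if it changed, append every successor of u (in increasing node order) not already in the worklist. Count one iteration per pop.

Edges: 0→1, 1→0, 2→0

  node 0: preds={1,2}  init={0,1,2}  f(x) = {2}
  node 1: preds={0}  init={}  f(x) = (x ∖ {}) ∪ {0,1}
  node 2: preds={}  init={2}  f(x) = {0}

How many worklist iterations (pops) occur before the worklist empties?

4

Iteration log — 4 steps:
  step 1. node 0  ⊔preds={2}  new={0,1,2}  stable
  step 2. node 1  ⊔preds={0,1,2}  new={0,1,2}  old={}  +wl: 0
  step 3. node 2  ⊔preds={}  new={0,2}  old={2}  +wl: 
  step 4. node 0  ⊔preds={0,1,2}  new={0,1,2}  stable

Least fixpoint reached:
  node 0: {0,1,2}
  node 1: {0,1,2}
  node 2: {0,2}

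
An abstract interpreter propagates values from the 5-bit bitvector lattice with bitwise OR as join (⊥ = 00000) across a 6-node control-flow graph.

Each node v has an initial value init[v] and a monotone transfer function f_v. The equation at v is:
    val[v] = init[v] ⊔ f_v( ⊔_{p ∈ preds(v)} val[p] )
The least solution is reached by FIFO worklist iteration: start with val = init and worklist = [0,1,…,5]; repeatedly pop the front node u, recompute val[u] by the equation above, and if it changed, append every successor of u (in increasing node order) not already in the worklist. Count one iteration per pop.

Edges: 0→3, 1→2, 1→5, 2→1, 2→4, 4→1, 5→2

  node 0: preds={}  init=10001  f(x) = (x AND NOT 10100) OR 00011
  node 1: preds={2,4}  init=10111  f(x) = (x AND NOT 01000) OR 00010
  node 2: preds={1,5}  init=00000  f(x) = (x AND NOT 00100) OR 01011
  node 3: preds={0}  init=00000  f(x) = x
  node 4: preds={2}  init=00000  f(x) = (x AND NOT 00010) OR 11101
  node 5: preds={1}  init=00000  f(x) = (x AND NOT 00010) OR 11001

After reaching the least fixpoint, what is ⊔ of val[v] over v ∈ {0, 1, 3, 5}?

Worklist (8 pops):
  #1 pop 0: in=00000 → 10011 (was 10001); enqueue []
  #2 pop 1: in=00000 → 10111 (no change)
  #3 pop 2: in=10111 → 11011 (was 00000); enqueue [1]
  #4 pop 3: in=10011 → 10011 (was 00000); enqueue []
  #5 pop 4: in=11011 → 11101 (was 00000); enqueue []
  #6 pop 5: in=10111 → 11101 (was 00000); enqueue [2]
  #7 pop 1: in=11111 → 10111 (no change)
  #8 pop 2: in=11111 → 11011 (no change)

Fixpoint:
  val[0] = 10011
  val[1] = 10111
  val[2] = 11011
  val[3] = 10011
  val[4] = 11101
  val[5] = 11101

11111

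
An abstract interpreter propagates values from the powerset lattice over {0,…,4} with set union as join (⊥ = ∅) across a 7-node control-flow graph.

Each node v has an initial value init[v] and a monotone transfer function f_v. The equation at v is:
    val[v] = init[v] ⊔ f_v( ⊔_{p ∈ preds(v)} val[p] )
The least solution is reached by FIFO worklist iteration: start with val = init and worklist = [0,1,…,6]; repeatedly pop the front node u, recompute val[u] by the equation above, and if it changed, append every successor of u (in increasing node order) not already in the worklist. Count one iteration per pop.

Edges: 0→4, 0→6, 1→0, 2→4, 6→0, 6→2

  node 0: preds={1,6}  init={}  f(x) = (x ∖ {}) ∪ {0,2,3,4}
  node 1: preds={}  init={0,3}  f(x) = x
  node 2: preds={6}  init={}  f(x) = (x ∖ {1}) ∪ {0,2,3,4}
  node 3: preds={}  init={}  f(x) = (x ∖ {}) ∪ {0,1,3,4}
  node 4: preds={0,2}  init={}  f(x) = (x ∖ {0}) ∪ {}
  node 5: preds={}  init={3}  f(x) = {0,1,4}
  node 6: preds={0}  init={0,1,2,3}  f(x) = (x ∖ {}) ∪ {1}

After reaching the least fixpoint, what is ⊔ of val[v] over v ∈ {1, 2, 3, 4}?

{0,1,2,3,4}

Iteration log — 9 steps:
  step 1. node 0  ⊔preds={0,1,2,3}  new={0,1,2,3,4}  old={}  +wl: 
  step 2. node 1  ⊔preds={}  new={0,3}  stable
  step 3. node 2  ⊔preds={0,1,2,3}  new={0,2,3,4}  old={}  +wl: 
  step 4. node 3  ⊔preds={}  new={0,1,3,4}  old={}  +wl: 
  step 5. node 4  ⊔preds={0,1,2,3,4}  new={1,2,3,4}  old={}  +wl: 
  step 6. node 5  ⊔preds={}  new={0,1,3,4}  old={3}  +wl: 
  step 7. node 6  ⊔preds={0,1,2,3,4}  new={0,1,2,3,4}  old={0,1,2,3}  +wl: 0,2
  step 8. node 0  ⊔preds={0,1,2,3,4}  new={0,1,2,3,4}  stable
  step 9. node 2  ⊔preds={0,1,2,3,4}  new={0,2,3,4}  stable

Least fixpoint reached:
  node 0: {0,1,2,3,4}
  node 1: {0,3}
  node 2: {0,2,3,4}
  node 3: {0,1,3,4}
  node 4: {1,2,3,4}
  node 5: {0,1,3,4}
  node 6: {0,1,2,3,4}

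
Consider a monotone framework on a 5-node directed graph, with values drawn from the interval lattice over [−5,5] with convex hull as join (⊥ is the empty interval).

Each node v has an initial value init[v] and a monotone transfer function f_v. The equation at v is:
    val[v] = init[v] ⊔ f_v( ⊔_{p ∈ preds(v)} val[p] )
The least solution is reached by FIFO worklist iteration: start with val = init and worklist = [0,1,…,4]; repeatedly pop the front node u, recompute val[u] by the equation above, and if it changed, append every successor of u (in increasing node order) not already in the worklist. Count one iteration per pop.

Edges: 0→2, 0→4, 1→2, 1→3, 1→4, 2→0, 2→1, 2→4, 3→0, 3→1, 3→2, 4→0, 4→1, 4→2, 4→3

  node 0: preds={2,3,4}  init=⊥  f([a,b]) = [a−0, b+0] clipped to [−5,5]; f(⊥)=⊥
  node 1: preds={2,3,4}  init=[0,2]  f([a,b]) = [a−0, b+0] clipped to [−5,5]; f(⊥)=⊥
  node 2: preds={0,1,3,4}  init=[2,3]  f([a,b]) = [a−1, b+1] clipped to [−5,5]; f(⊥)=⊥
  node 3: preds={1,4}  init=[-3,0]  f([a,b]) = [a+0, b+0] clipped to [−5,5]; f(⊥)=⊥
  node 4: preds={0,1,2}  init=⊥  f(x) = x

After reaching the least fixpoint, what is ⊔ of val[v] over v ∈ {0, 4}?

[-5,5]

Worklist (18 pops):
  #1 pop 0: in=[-3,3] → [-3,3] (was ⊥); enqueue []
  #2 pop 1: in=[-3,3] → [-3,3] (was [0,2]); enqueue []
  #3 pop 2: in=[-3,3] → [-4,4] (was [2,3]); enqueue [0,1]
  #4 pop 3: in=[-3,3] → [-3,3] (was [-3,0]); enqueue [2]
  #5 pop 4: in=[-4,4] → [-4,4] (was ⊥); enqueue [3]
  #6 pop 0: in=[-4,4] → [-4,4] (was [-3,3]); enqueue [4]
  #7 pop 1: in=[-4,4] → [-4,4] (was [-3,3]); enqueue []
  #8 pop 2: in=[-4,4] → [-5,5] (was [-4,4]); enqueue [0,1]
  #9 pop 3: in=[-4,4] → [-4,4] (was [-3,3]); enqueue [2]
  #10 pop 4: in=[-5,5] → [-5,5] (was [-4,4]); enqueue [3]
  #11 pop 0: in=[-5,5] → [-5,5] (was [-4,4]); enqueue [4]
  #12 pop 1: in=[-5,5] → [-5,5] (was [-4,4]); enqueue []
  #13 pop 2: in=[-5,5] → [-5,5] (no change)
  #14 pop 3: in=[-5,5] → [-5,5] (was [-4,4]); enqueue [0,1,2]
  #15 pop 4: in=[-5,5] → [-5,5] (no change)
  #16 pop 0: in=[-5,5] → [-5,5] (no change)
  #17 pop 1: in=[-5,5] → [-5,5] (no change)
  #18 pop 2: in=[-5,5] → [-5,5] (no change)

Fixpoint:
  val[0] = [-5,5]
  val[1] = [-5,5]
  val[2] = [-5,5]
  val[3] = [-5,5]
  val[4] = [-5,5]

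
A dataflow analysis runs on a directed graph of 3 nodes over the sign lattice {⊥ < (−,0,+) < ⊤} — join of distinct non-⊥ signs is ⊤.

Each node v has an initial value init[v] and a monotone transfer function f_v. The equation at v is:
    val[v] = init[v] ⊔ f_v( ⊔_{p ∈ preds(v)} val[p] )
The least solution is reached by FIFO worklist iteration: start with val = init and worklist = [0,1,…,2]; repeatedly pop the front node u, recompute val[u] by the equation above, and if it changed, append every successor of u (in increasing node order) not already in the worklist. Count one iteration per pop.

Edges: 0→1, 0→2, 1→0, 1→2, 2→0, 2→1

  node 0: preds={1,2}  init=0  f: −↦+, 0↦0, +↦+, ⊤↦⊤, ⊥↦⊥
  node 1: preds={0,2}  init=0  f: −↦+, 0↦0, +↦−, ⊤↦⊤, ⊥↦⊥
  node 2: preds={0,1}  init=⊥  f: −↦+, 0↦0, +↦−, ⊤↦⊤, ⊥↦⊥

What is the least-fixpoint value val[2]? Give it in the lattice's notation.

Iteration log — 5 steps:
  step 1. node 0  ⊔preds=0  new=0  stable
  step 2. node 1  ⊔preds=0  new=0  stable
  step 3. node 2  ⊔preds=0  new=0  old=⊥  +wl: 0,1
  step 4. node 0  ⊔preds=0  new=0  stable
  step 5. node 1  ⊔preds=0  new=0  stable

Least fixpoint reached:
  node 0: 0
  node 1: 0
  node 2: 0

0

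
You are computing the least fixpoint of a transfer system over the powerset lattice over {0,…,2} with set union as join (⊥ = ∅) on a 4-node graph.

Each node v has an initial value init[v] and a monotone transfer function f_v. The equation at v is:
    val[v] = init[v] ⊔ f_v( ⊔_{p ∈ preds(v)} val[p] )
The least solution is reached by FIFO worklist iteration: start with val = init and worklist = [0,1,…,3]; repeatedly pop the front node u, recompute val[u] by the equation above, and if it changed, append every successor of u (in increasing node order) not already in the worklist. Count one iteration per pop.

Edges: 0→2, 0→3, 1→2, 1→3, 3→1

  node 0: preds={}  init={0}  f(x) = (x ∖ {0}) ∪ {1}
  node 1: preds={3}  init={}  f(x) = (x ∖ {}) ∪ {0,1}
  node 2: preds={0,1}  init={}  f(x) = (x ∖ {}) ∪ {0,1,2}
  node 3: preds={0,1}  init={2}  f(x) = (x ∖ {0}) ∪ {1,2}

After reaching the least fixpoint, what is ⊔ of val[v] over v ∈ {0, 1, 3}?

Trace (5 dequeues):
  [1] u=0 | in {} | out {0,1} | prev {0} | push {}
  [2] u=1 | in {2} | out {0,1,2} | prev {} | push {}
  [3] u=2 | in {0,1,2} | out {0,1,2} | prev {} | push {}
  [4] u=3 | in {0,1,2} | out {1,2} | prev {2} | push {1}
  [5] u=1 | in {1,2} | out {0,1,2} | ==

Converged values:
  [0] {0,1}
  [1] {0,1,2}
  [2] {0,1,2}
  [3] {1,2}

{0,1,2}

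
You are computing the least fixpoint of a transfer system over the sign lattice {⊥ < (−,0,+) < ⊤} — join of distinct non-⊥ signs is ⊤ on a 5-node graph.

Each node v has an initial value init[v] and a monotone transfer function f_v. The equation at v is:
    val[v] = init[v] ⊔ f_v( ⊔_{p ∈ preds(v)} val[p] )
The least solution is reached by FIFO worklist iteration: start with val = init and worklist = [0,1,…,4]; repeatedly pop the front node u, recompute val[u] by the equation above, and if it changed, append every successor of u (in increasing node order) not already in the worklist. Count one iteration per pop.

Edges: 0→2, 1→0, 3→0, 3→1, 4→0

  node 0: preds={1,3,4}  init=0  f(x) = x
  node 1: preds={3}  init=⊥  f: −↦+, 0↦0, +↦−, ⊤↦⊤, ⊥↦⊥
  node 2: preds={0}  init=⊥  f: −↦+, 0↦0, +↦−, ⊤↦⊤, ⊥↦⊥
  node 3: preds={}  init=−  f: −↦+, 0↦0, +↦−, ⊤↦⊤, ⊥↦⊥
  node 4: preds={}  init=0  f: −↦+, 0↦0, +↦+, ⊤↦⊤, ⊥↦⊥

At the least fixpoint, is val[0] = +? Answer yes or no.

Iteration log — 6 steps:
  step 1. node 0  ⊔preds=⊤  new=⊤  old=0  +wl: 
  step 2. node 1  ⊔preds=−  new=+  old=⊥  +wl: 0
  step 3. node 2  ⊔preds=⊤  new=⊤  old=⊥  +wl: 
  step 4. node 3  ⊔preds=⊥  new=−  stable
  step 5. node 4  ⊔preds=⊥  new=0  stable
  step 6. node 0  ⊔preds=⊤  new=⊤  stable

Least fixpoint reached:
  node 0: ⊤
  node 1: +
  node 2: ⊤
  node 3: −
  node 4: 0

no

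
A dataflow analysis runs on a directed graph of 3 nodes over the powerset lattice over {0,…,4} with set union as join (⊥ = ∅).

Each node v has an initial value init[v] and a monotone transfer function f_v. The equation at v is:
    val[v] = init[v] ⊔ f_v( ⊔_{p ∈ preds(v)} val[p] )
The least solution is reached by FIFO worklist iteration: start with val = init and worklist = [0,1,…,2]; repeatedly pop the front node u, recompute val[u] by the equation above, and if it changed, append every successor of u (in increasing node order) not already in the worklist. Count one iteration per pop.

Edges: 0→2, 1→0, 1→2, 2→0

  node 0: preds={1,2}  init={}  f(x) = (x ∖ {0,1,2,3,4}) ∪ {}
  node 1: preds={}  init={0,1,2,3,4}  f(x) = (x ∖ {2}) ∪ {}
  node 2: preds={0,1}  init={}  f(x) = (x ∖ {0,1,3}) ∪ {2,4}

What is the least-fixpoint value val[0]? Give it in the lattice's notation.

Trace (4 dequeues):
  [1] u=0 | in {0,1,2,3,4} | out {} | ==
  [2] u=1 | in {} | out {0,1,2,3,4} | ==
  [3] u=2 | in {0,1,2,3,4} | out {2,4} | prev {} | push {0}
  [4] u=0 | in {0,1,2,3,4} | out {} | ==

Converged values:
  [0] {}
  [1] {0,1,2,3,4}
  [2] {2,4}

{}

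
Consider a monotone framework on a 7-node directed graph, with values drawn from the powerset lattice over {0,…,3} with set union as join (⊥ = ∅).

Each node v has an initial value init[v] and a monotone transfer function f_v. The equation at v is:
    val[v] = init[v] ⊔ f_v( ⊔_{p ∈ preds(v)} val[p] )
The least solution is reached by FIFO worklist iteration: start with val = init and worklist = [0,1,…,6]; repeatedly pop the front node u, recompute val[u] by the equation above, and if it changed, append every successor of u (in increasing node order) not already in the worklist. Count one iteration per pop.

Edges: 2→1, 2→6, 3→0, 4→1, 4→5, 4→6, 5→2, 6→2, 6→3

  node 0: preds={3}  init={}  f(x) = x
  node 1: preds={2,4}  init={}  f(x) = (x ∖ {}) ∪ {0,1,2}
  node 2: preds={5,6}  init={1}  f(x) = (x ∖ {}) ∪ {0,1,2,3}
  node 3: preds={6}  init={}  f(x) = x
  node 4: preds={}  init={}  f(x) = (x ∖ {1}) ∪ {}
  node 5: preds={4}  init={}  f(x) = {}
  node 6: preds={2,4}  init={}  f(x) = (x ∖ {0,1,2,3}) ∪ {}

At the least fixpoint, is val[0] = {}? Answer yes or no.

yes

Worklist (8 pops):
  #1 pop 0: in={} → {} (no change)
  #2 pop 1: in={1} → {0,1,2} (was {}); enqueue []
  #3 pop 2: in={} → {0,1,2,3} (was {1}); enqueue [1]
  #4 pop 3: in={} → {} (no change)
  #5 pop 4: in={} → {} (no change)
  #6 pop 5: in={} → {} (no change)
  #7 pop 6: in={0,1,2,3} → {} (no change)
  #8 pop 1: in={0,1,2,3} → {0,1,2,3} (was {0,1,2}); enqueue []

Fixpoint:
  val[0] = {}
  val[1] = {0,1,2,3}
  val[2] = {0,1,2,3}
  val[3] = {}
  val[4] = {}
  val[5] = {}
  val[6] = {}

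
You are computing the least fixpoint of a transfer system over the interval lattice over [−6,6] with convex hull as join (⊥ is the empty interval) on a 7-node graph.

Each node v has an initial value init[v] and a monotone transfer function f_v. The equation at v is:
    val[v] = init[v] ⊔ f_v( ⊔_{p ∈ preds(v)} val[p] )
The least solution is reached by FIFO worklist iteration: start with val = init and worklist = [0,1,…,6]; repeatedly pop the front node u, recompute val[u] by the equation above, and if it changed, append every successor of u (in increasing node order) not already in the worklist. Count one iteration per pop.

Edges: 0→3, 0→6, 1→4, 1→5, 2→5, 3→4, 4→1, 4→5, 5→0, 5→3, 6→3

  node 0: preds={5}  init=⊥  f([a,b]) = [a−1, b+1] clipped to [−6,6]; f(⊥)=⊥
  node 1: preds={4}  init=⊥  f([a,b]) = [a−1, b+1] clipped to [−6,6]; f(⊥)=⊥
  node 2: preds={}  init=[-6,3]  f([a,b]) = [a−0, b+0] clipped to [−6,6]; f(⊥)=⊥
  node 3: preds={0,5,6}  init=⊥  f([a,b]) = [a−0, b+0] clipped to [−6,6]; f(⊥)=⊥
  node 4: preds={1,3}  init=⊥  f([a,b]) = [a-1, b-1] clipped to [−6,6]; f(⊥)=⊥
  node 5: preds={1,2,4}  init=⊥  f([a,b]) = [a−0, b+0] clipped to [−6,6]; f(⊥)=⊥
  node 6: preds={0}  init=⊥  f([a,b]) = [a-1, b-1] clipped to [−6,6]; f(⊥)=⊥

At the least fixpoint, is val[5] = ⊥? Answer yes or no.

no

Iteration log — 33 steps:
  step 1. node 0  ⊔preds=⊥  new=⊥  stable
  step 2. node 1  ⊔preds=⊥  new=⊥  stable
  step 3. node 2  ⊔preds=⊥  new=[-6,3]  stable
  step 4. node 3  ⊔preds=⊥  new=⊥  stable
  step 5. node 4  ⊔preds=⊥  new=⊥  stable
  step 6. node 5  ⊔preds=[-6,3]  new=[-6,3]  old=⊥  +wl: 0,3
  step 7. node 6  ⊔preds=⊥  new=⊥  stable
  step 8. node 0  ⊔preds=[-6,3]  new=[-6,4]  old=⊥  +wl: 6
  step 9. node 3  ⊔preds=[-6,4]  new=[-6,4]  old=⊥  +wl: 4
  step 10. node 6  ⊔preds=[-6,4]  new=[-6,3]  old=⊥  +wl: 3
  step 11. node 4  ⊔preds=[-6,4]  new=[-6,3]  old=⊥  +wl: 1,5
  step 12. node 3  ⊔preds=[-6,4]  new=[-6,4]  stable
  step 13. node 1  ⊔preds=[-6,3]  new=[-6,4]  old=⊥  +wl: 4
  step 14. node 5  ⊔preds=[-6,4]  new=[-6,4]  old=[-6,3]  +wl: 0,3
  step 15. node 4  ⊔preds=[-6,4]  new=[-6,3]  stable
  step 16. node 0  ⊔preds=[-6,4]  new=[-6,5]  old=[-6,4]  +wl: 6
  step 17. node 3  ⊔preds=[-6,5]  new=[-6,5]  old=[-6,4]  +wl: 4
  step 18. node 6  ⊔preds=[-6,5]  new=[-6,4]  old=[-6,3]  +wl: 3
  step 19. node 4  ⊔preds=[-6,5]  new=[-6,4]  old=[-6,3]  +wl: 1,5
  step 20. node 3  ⊔preds=[-6,5]  new=[-6,5]  stable
  step 21. node 1  ⊔preds=[-6,4]  new=[-6,5]  old=[-6,4]  +wl: 4
  step 22. node 5  ⊔preds=[-6,5]  new=[-6,5]  old=[-6,4]  +wl: 0,3
  step 23. node 4  ⊔preds=[-6,5]  new=[-6,4]  stable
  step 24. node 0  ⊔preds=[-6,5]  new=[-6,6]  old=[-6,5]  +wl: 6
  step 25. node 3  ⊔preds=[-6,6]  new=[-6,6]  old=[-6,5]  +wl: 4
  step 26. node 6  ⊔preds=[-6,6]  new=[-6,5]  old=[-6,4]  +wl: 3
  step 27. node 4  ⊔preds=[-6,6]  new=[-6,5]  old=[-6,4]  +wl: 1,5
  step 28. node 3  ⊔preds=[-6,6]  new=[-6,6]  stable
  step 29. node 1  ⊔preds=[-6,5]  new=[-6,6]  old=[-6,5]  +wl: 4
  step 30. node 5  ⊔preds=[-6,6]  new=[-6,6]  old=[-6,5]  +wl: 0,3
  step 31. node 4  ⊔preds=[-6,6]  new=[-6,5]  stable
  step 32. node 0  ⊔preds=[-6,6]  new=[-6,6]  stable
  step 33. node 3  ⊔preds=[-6,6]  new=[-6,6]  stable

Least fixpoint reached:
  node 0: [-6,6]
  node 1: [-6,6]
  node 2: [-6,3]
  node 3: [-6,6]
  node 4: [-6,5]
  node 5: [-6,6]
  node 6: [-6,5]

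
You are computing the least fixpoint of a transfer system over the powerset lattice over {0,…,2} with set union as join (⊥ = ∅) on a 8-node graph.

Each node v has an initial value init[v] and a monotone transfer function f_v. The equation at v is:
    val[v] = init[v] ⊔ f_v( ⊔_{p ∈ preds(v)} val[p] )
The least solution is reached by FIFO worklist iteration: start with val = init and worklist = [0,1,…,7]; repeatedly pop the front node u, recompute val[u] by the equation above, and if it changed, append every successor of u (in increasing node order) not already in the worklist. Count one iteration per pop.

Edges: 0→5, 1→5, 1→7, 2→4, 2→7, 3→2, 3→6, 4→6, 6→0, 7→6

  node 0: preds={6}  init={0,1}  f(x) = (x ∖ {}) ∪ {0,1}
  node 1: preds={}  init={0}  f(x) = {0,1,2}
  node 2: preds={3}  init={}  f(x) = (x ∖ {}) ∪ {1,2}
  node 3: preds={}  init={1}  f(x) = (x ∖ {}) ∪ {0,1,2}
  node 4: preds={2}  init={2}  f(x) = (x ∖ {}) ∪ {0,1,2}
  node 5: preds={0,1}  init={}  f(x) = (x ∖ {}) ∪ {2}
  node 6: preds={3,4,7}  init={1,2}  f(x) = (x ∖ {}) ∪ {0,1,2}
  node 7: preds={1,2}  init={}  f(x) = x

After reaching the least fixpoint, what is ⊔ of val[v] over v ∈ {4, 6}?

Iteration log — 13 steps:
  step 1. node 0  ⊔preds={1,2}  new={0,1,2}  old={0,1}  +wl: 
  step 2. node 1  ⊔preds={}  new={0,1,2}  old={0}  +wl: 
  step 3. node 2  ⊔preds={1}  new={1,2}  old={}  +wl: 
  step 4. node 3  ⊔preds={}  new={0,1,2}  old={1}  +wl: 2
  step 5. node 4  ⊔preds={1,2}  new={0,1,2}  old={2}  +wl: 
  step 6. node 5  ⊔preds={0,1,2}  new={0,1,2}  old={}  +wl: 
  step 7. node 6  ⊔preds={0,1,2}  new={0,1,2}  old={1,2}  +wl: 0
  step 8. node 7  ⊔preds={0,1,2}  new={0,1,2}  old={}  +wl: 6
  step 9. node 2  ⊔preds={0,1,2}  new={0,1,2}  old={1,2}  +wl: 4,7
  step 10. node 0  ⊔preds={0,1,2}  new={0,1,2}  stable
  step 11. node 6  ⊔preds={0,1,2}  new={0,1,2}  stable
  step 12. node 4  ⊔preds={0,1,2}  new={0,1,2}  stable
  step 13. node 7  ⊔preds={0,1,2}  new={0,1,2}  stable

Least fixpoint reached:
  node 0: {0,1,2}
  node 1: {0,1,2}
  node 2: {0,1,2}
  node 3: {0,1,2}
  node 4: {0,1,2}
  node 5: {0,1,2}
  node 6: {0,1,2}
  node 7: {0,1,2}

{0,1,2}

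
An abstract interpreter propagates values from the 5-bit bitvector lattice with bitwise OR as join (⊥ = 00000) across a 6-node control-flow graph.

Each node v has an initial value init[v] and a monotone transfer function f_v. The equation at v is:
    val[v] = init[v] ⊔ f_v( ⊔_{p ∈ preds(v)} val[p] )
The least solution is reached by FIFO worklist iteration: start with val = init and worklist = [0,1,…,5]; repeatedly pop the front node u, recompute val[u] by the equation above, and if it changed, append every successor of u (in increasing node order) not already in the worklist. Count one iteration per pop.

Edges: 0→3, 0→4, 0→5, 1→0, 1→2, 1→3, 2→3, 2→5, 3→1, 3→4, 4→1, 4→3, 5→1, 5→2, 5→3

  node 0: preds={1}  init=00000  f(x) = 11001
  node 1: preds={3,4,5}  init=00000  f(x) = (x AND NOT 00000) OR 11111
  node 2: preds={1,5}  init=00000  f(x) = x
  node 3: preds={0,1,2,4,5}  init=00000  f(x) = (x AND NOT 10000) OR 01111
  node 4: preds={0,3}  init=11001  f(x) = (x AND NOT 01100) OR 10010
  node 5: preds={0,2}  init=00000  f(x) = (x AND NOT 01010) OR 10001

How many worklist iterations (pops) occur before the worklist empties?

10

Iteration log — 10 steps:
  step 1. node 0  ⊔preds=00000  new=11001  old=00000  +wl: 
  step 2. node 1  ⊔preds=11001  new=11111  old=00000  +wl: 0
  step 3. node 2  ⊔preds=11111  new=11111  old=00000  +wl: 
  step 4. node 3  ⊔preds=11111  new=01111  old=00000  +wl: 1
  step 5. node 4  ⊔preds=11111  new=11011  old=11001  +wl: 3
  step 6. node 5  ⊔preds=11111  new=10101  old=00000  +wl: 2
  step 7. node 0  ⊔preds=11111  new=11001  stable
  step 8. node 1  ⊔preds=11111  new=11111  stable
  step 9. node 3  ⊔preds=11111  new=01111  stable
  step 10. node 2  ⊔preds=11111  new=11111  stable

Least fixpoint reached:
  node 0: 11001
  node 1: 11111
  node 2: 11111
  node 3: 01111
  node 4: 11011
  node 5: 10101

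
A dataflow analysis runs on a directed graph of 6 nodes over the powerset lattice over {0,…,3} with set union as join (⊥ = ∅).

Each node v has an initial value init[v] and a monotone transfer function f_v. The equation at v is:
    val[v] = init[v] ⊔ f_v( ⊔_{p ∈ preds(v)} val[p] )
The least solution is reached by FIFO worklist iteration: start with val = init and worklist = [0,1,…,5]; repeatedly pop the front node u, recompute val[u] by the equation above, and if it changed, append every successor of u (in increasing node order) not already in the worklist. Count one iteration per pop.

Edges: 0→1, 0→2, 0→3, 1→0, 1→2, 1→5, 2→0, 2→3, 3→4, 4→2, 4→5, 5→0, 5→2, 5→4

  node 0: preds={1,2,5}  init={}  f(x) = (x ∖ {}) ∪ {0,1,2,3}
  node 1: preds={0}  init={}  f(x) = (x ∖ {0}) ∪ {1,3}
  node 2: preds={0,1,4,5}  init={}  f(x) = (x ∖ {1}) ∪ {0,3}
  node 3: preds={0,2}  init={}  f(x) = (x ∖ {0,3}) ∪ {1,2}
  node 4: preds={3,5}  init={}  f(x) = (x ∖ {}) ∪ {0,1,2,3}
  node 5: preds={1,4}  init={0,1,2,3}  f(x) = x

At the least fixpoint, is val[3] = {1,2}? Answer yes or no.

yes

Iteration log — 8 steps:
  step 1. node 0  ⊔preds={0,1,2,3}  new={0,1,2,3}  old={}  +wl: 
  step 2. node 1  ⊔preds={0,1,2,3}  new={1,2,3}  old={}  +wl: 0
  step 3. node 2  ⊔preds={0,1,2,3}  new={0,2,3}  old={}  +wl: 
  step 4. node 3  ⊔preds={0,1,2,3}  new={1,2}  old={}  +wl: 
  step 5. node 4  ⊔preds={0,1,2,3}  new={0,1,2,3}  old={}  +wl: 2
  step 6. node 5  ⊔preds={0,1,2,3}  new={0,1,2,3}  stable
  step 7. node 0  ⊔preds={0,1,2,3}  new={0,1,2,3}  stable
  step 8. node 2  ⊔preds={0,1,2,3}  new={0,2,3}  stable

Least fixpoint reached:
  node 0: {0,1,2,3}
  node 1: {1,2,3}
  node 2: {0,2,3}
  node 3: {1,2}
  node 4: {0,1,2,3}
  node 5: {0,1,2,3}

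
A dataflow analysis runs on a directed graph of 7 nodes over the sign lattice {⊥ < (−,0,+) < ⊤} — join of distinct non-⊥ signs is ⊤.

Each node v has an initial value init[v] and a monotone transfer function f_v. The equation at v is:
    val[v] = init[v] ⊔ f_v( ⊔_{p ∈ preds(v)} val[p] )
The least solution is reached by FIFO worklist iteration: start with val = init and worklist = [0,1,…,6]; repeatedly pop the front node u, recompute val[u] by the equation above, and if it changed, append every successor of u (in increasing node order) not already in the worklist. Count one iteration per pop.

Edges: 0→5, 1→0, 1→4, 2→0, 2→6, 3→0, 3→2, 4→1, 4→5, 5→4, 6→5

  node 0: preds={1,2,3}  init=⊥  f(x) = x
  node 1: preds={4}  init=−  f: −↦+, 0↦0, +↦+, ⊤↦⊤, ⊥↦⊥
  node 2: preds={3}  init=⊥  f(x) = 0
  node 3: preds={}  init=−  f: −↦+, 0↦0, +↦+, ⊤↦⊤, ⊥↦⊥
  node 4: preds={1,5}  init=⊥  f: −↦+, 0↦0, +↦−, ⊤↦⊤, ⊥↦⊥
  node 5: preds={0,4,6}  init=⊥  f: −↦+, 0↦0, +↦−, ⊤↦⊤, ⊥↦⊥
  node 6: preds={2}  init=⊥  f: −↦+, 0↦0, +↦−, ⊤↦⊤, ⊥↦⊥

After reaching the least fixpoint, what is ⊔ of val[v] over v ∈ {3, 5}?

⊤

Worklist (13 pops):
  #1 pop 0: in=− → − (was ⊥); enqueue []
  #2 pop 1: in=⊥ → − (no change)
  #3 pop 2: in=− → 0 (was ⊥); enqueue [0]
  #4 pop 3: in=⊥ → − (no change)
  #5 pop 4: in=− → + (was ⊥); enqueue [1]
  #6 pop 5: in=⊤ → ⊤ (was ⊥); enqueue [4]
  #7 pop 6: in=0 → 0 (was ⊥); enqueue [5]
  #8 pop 0: in=⊤ → ⊤ (was −); enqueue []
  #9 pop 1: in=+ → ⊤ (was −); enqueue [0]
  #10 pop 4: in=⊤ → ⊤ (was +); enqueue [1]
  #11 pop 5: in=⊤ → ⊤ (no change)
  #12 pop 0: in=⊤ → ⊤ (no change)
  #13 pop 1: in=⊤ → ⊤ (no change)

Fixpoint:
  val[0] = ⊤
  val[1] = ⊤
  val[2] = 0
  val[3] = −
  val[4] = ⊤
  val[5] = ⊤
  val[6] = 0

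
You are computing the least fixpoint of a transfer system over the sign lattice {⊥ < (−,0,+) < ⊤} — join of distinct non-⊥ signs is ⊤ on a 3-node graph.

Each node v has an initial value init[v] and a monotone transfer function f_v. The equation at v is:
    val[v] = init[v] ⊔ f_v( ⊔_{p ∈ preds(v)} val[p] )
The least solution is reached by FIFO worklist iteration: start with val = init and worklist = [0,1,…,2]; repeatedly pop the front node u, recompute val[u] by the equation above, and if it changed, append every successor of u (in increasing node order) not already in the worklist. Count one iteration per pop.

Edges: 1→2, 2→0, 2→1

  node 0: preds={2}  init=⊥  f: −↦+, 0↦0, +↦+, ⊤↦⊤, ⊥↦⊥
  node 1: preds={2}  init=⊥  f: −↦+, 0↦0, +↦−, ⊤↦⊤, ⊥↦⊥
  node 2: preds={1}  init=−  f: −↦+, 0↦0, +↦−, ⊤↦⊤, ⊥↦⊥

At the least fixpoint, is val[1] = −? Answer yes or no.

Worklist (3 pops):
  #1 pop 0: in=− → + (was ⊥); enqueue []
  #2 pop 1: in=− → + (was ⊥); enqueue []
  #3 pop 2: in=+ → − (no change)

Fixpoint:
  val[0] = +
  val[1] = +
  val[2] = −

no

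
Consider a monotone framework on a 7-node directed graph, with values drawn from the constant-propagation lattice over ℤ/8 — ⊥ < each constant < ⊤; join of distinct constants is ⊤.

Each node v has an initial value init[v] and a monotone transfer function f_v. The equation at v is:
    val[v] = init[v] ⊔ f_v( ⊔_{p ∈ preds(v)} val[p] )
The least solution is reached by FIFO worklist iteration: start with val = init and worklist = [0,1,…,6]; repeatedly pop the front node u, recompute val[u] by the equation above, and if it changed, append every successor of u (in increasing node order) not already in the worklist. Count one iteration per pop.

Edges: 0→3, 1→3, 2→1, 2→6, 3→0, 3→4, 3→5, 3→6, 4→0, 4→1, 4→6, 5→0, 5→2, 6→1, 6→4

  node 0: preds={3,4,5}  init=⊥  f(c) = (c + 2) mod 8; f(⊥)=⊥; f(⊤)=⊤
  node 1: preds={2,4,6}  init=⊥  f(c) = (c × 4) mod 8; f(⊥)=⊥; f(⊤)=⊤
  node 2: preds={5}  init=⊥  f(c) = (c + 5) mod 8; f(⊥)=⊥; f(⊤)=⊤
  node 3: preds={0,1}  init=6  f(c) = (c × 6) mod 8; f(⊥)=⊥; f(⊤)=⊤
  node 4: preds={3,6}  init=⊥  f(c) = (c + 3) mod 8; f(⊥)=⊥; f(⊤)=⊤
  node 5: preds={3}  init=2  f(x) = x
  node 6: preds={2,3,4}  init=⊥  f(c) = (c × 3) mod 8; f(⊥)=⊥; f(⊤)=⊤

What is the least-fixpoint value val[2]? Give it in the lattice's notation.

⊤

Trace (14 dequeues):
  [1] u=0 | in ⊤ | out ⊤ | prev ⊥ | push {}
  [2] u=1 | in ⊥ | out ⊥ | ==
  [3] u=2 | in 2 | out 7 | prev ⊥ | push {1}
  [4] u=3 | in ⊤ | out ⊤ | prev 6 | push {0}
  [5] u=4 | in ⊤ | out ⊤ | prev ⊥ | push {}
  [6] u=5 | in ⊤ | out ⊤ | prev 2 | push {2}
  [7] u=6 | in ⊤ | out ⊤ | prev ⊥ | push {4}
  [8] u=1 | in ⊤ | out ⊤ | prev ⊥ | push {3}
  [9] u=0 | in ⊤ | out ⊤ | ==
  [10] u=2 | in ⊤ | out ⊤ | prev 7 | push {1,6}
  [11] u=4 | in ⊤ | out ⊤ | ==
  [12] u=3 | in ⊤ | out ⊤ | ==
  [13] u=1 | in ⊤ | out ⊤ | ==
  [14] u=6 | in ⊤ | out ⊤ | ==

Converged values:
  [0] ⊤
  [1] ⊤
  [2] ⊤
  [3] ⊤
  [4] ⊤
  [5] ⊤
  [6] ⊤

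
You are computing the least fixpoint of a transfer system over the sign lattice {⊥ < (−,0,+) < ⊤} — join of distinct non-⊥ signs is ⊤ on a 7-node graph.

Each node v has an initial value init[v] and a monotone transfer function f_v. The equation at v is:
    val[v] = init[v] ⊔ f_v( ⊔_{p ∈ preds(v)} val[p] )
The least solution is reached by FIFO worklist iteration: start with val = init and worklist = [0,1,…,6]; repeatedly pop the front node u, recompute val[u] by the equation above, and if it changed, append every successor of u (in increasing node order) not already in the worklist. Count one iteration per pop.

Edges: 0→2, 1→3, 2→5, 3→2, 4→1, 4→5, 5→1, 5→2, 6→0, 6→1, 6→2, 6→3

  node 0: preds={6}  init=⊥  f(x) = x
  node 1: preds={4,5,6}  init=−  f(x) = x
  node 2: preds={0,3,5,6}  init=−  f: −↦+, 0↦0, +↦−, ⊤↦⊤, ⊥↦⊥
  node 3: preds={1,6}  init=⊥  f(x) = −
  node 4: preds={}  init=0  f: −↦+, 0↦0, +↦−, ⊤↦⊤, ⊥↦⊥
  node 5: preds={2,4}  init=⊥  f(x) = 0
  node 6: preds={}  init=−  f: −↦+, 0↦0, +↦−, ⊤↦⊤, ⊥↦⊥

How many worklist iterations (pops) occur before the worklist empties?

9

Trace (9 dequeues):
  [1] u=0 | in − | out − | prev ⊥ | push {}
  [2] u=1 | in ⊤ | out ⊤ | prev − | push {}
  [3] u=2 | in − | out ⊤ | prev − | push {}
  [4] u=3 | in ⊤ | out − | prev ⊥ | push {2}
  [5] u=4 | in ⊥ | out 0 | ==
  [6] u=5 | in ⊤ | out 0 | prev ⊥ | push {1}
  [7] u=6 | in ⊥ | out − | ==
  [8] u=2 | in ⊤ | out ⊤ | ==
  [9] u=1 | in ⊤ | out ⊤ | ==

Converged values:
  [0] −
  [1] ⊤
  [2] ⊤
  [3] −
  [4] 0
  [5] 0
  [6] −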